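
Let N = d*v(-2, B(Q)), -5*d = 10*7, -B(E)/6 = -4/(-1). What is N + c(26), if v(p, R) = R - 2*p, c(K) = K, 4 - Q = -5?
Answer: 306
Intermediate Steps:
Q = 9 (Q = 4 - 1*(-5) = 4 + 5 = 9)
B(E) = -24 (B(E) = -(-24)/(-1) = -(-24)*(-1) = -6*4 = -24)
d = -14 (d = -2*7 = -1/5*70 = -14)
N = 280 (N = -14*(-24 - 2*(-2)) = -14*(-24 + 4) = -14*(-20) = 280)
N + c(26) = 280 + 26 = 306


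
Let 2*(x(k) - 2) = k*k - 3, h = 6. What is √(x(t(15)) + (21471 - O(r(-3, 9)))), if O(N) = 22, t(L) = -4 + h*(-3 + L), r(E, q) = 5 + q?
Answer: √95046/2 ≈ 154.15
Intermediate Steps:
t(L) = -22 + 6*L (t(L) = -4 + 6*(-3 + L) = -4 + (-18 + 6*L) = -22 + 6*L)
x(k) = ½ + k²/2 (x(k) = 2 + (k*k - 3)/2 = 2 + (k² - 3)/2 = 2 + (-3 + k²)/2 = 2 + (-3/2 + k²/2) = ½ + k²/2)
√(x(t(15)) + (21471 - O(r(-3, 9)))) = √((½ + (-22 + 6*15)²/2) + (21471 - 1*22)) = √((½ + (-22 + 90)²/2) + (21471 - 22)) = √((½ + (½)*68²) + 21449) = √((½ + (½)*4624) + 21449) = √((½ + 2312) + 21449) = √(4625/2 + 21449) = √(47523/2) = √95046/2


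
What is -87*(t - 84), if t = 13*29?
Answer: -25491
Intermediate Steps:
t = 377
-87*(t - 84) = -87*(377 - 84) = -87*293 = -25491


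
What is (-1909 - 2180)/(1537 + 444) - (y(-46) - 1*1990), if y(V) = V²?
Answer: -253695/1981 ≈ -128.06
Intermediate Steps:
(-1909 - 2180)/(1537 + 444) - (y(-46) - 1*1990) = (-1909 - 2180)/(1537 + 444) - ((-46)² - 1*1990) = -4089/1981 - (2116 - 1990) = -4089*1/1981 - 1*126 = -4089/1981 - 126 = -253695/1981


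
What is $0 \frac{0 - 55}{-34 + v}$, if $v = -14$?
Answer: $0$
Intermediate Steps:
$0 \frac{0 - 55}{-34 + v} = 0 \frac{0 - 55}{-34 - 14} = 0 \left(- \frac{55}{-48}\right) = 0 \left(\left(-55\right) \left(- \frac{1}{48}\right)\right) = 0 \cdot \frac{55}{48} = 0$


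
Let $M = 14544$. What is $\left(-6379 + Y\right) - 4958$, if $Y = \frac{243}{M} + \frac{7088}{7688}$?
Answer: $- \frac{17604631189}{1552976} \approx -11336.0$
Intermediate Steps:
$Y = \frac{1457723}{1552976}$ ($Y = \frac{243}{14544} + \frac{7088}{7688} = 243 \cdot \frac{1}{14544} + 7088 \cdot \frac{1}{7688} = \frac{27}{1616} + \frac{886}{961} = \frac{1457723}{1552976} \approx 0.93866$)
$\left(-6379 + Y\right) - 4958 = \left(-6379 + \frac{1457723}{1552976}\right) - 4958 = - \frac{9904976181}{1552976} - 4958 = - \frac{17604631189}{1552976}$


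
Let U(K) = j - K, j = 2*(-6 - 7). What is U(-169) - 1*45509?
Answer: -45366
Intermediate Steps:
j = -26 (j = 2*(-13) = -26)
U(K) = -26 - K
U(-169) - 1*45509 = (-26 - 1*(-169)) - 1*45509 = (-26 + 169) - 45509 = 143 - 45509 = -45366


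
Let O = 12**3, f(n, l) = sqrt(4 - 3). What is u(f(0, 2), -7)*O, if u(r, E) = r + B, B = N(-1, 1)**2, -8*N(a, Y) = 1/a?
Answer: 1755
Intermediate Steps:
N(a, Y) = -1/(8*a)
B = 1/64 (B = (-1/8/(-1))**2 = (-1/8*(-1))**2 = (1/8)**2 = 1/64 ≈ 0.015625)
f(n, l) = 1 (f(n, l) = sqrt(1) = 1)
u(r, E) = 1/64 + r (u(r, E) = r + 1/64 = 1/64 + r)
O = 1728
u(f(0, 2), -7)*O = (1/64 + 1)*1728 = (65/64)*1728 = 1755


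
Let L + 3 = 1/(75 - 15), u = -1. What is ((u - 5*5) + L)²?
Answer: 3024121/3600 ≈ 840.03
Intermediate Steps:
L = -179/60 (L = -3 + 1/(75 - 15) = -3 + 1/60 = -179/60 ≈ -2.9833)
((u - 5*5) + L)² = ((-1 - 5*5) - 179/60)² = ((-1 - 25) - 179/60)² = (-26 - 179/60)² = (-1739/60)² = 3024121/3600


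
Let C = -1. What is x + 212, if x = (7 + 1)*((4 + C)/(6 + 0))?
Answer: 216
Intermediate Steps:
x = 4 (x = (7 + 1)*((4 - 1)/(6 + 0)) = 8*(3/6) = 8*(3*(⅙)) = 8*(½) = 4)
x + 212 = 4 + 212 = 216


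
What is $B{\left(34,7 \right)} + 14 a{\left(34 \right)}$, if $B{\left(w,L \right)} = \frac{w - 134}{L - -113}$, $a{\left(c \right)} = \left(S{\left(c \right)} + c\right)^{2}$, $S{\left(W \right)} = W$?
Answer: $\frac{388411}{6} \approx 64735.0$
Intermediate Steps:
$a{\left(c \right)} = 4 c^{2}$ ($a{\left(c \right)} = \left(c + c\right)^{2} = \left(2 c\right)^{2} = 4 c^{2}$)
$B{\left(w,L \right)} = \frac{-134 + w}{113 + L}$ ($B{\left(w,L \right)} = \frac{-134 + w}{L + 113} = \frac{-134 + w}{113 + L}$)
$B{\left(34,7 \right)} + 14 a{\left(34 \right)} = \frac{-134 + 34}{113 + 7} + 14 \cdot 4 \cdot 34^{2} = \frac{1}{120} \left(-100\right) + 14 \cdot 4 \cdot 1156 = \frac{1}{120} \left(-100\right) + 14 \cdot 4624 = - \frac{5}{6} + 64736 = \frac{388411}{6}$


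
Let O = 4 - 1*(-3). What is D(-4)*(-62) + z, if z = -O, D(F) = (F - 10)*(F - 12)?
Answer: -13895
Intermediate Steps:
D(F) = (-12 + F)*(-10 + F) (D(F) = (-10 + F)*(-12 + F) = (-12 + F)*(-10 + F))
O = 7 (O = 4 + 3 = 7)
z = -7 (z = -1*7 = -7)
D(-4)*(-62) + z = (120 + (-4)**2 - 22*(-4))*(-62) - 7 = (120 + 16 + 88)*(-62) - 7 = 224*(-62) - 7 = -13888 - 7 = -13895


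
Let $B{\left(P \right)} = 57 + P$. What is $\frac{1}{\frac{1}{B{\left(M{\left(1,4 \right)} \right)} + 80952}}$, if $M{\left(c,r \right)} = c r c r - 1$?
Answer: $81024$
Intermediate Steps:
$M{\left(c,r \right)} = -1 + c^{2} r^{2}$ ($M{\left(c,r \right)} = r c^{2} r - 1 = c^{2} r^{2} - 1 = -1 + c^{2} r^{2}$)
$\frac{1}{\frac{1}{B{\left(M{\left(1,4 \right)} \right)} + 80952}} = \frac{1}{\frac{1}{\left(57 - \left(1 - 1^{2} \cdot 4^{2}\right)\right) + 80952}} = \frac{1}{\frac{1}{\left(57 + \left(-1 + 1 \cdot 16\right)\right) + 80952}} = \frac{1}{\frac{1}{\left(57 + \left(-1 + 16\right)\right) + 80952}} = \frac{1}{\frac{1}{\left(57 + 15\right) + 80952}} = \frac{1}{\frac{1}{72 + 80952}} = \frac{1}{\frac{1}{81024}} = 81024$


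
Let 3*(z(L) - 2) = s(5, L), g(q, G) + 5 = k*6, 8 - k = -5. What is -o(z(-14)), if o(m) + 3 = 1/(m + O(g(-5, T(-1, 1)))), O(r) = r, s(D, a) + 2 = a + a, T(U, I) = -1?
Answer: 194/65 ≈ 2.9846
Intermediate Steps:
k = 13 (k = 8 - 1*(-5) = 8 + 5 = 13)
g(q, G) = 73 (g(q, G) = -5 + 13*6 = -5 + 78 = 73)
s(D, a) = -2 + 2*a (s(D, a) = -2 + (a + a) = -2 + 2*a)
z(L) = 4/3 + 2*L/3 (z(L) = 2 + (-2 + 2*L)/3 = 2 + (-⅔ + 2*L/3) = 4/3 + 2*L/3)
o(m) = -3 + 1/(73 + m) (o(m) = -3 + 1/(m + 73) = -3 + 1/(73 + m))
-o(z(-14)) = -(-218 - 3*(4/3 + (⅔)*(-14)))/(73 + (4/3 + (⅔)*(-14))) = -(-218 - 3*(4/3 - 28/3))/(73 + (4/3 - 28/3)) = -(-218 - 3*(-8))/(73 - 8) = -(-218 + 24)/65 = -(-194)/65 = -1*(-194/65) = 194/65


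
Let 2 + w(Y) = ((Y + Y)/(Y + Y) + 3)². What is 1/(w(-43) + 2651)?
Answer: 1/2665 ≈ 0.00037523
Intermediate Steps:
w(Y) = 14 (w(Y) = -2 + ((Y + Y)/(Y + Y) + 3)² = -2 + ((2*Y)/((2*Y)) + 3)² = -2 + ((2*Y)*(1/(2*Y)) + 3)² = -2 + (1 + 3)² = -2 + 4² = -2 + 16 = 14)
1/(w(-43) + 2651) = 1/(14 + 2651) = 1/2665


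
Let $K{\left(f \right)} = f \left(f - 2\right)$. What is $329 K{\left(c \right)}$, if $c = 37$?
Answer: $426055$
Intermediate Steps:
$K{\left(f \right)} = f \left(-2 + f\right)$
$329 K{\left(c \right)} = 329 \cdot 37 \left(-2 + 37\right) = 329 \cdot 37 \cdot 35 = 329 \cdot 1295 = 426055$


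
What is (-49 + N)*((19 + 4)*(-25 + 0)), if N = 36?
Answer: 7475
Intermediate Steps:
(-49 + N)*((19 + 4)*(-25 + 0)) = (-49 + 36)*((19 + 4)*(-25 + 0)) = -299*(-25) = -13*(-575) = 7475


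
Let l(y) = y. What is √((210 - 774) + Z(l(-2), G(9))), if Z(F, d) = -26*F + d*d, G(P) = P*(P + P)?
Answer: 2*√6433 ≈ 160.41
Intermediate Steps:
G(P) = 2*P² (G(P) = P*(2*P) = 2*P²)
Z(F, d) = d² - 26*F (Z(F, d) = -26*F + d² = d² - 26*F)
√((210 - 774) + Z(l(-2), G(9))) = √((210 - 774) + ((2*9²)² - 26*(-2))) = √(-564 + ((2*81)² + 52)) = √(-564 + (162² + 52)) = √(-564 + (26244 + 52)) = √(-564 + 26296) = √25732 = 2*√6433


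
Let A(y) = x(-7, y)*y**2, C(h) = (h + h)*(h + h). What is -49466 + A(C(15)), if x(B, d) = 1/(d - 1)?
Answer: -43659934/899 ≈ -48565.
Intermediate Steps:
x(B, d) = 1/(-1 + d)
C(h) = 4*h**2 (C(h) = (2*h)*(2*h) = 4*h**2)
A(y) = y**2/(-1 + y)
-49466 + A(C(15)) = -49466 + (4*15**2)**2/(-1 + 4*15**2) = -49466 + (4*225)**2/(-1 + 4*225) = -49466 + 900**2/(-1 + 900) = -49466 + 810000/899 = -43659934/899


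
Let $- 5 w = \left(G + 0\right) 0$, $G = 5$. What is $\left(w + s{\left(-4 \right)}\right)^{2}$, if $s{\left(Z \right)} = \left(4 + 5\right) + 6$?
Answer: $225$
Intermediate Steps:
$s{\left(Z \right)} = 15$ ($s{\left(Z \right)} = 9 + 6 = 15$)
$w = 0$ ($w = - \frac{\left(5 + 0\right) 0}{5} = - \frac{5 \cdot 0}{5} = \left(- \frac{1}{5}\right) 0 = 0$)
$\left(w + s{\left(-4 \right)}\right)^{2} = \left(0 + 15\right)^{2} = 15^{2} = 225$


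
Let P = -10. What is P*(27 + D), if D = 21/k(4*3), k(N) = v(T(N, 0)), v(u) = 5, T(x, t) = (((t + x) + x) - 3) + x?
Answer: -312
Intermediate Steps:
T(x, t) = -3 + t + 3*x (T(x, t) = ((t + 2*x) - 3) + x = (-3 + t + 2*x) + x = -3 + t + 3*x)
k(N) = 5
D = 21/5 ≈ 4.2000
P*(27 + D) = -10*(27 + 21/5) = -10*156/5 = -312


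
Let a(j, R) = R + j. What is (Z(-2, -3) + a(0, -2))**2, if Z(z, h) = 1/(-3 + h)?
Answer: 169/36 ≈ 4.6944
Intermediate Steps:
(Z(-2, -3) + a(0, -2))**2 = (1/(-3 - 3) + (-2 + 0))**2 = (1/(-6) - 2)**2 = (-1/6 - 2)**2 = (-13/6)**2 = 169/36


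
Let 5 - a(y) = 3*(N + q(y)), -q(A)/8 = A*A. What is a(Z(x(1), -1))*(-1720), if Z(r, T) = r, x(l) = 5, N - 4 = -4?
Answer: -1040600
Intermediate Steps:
N = 0 (N = 4 - 4 = 0)
q(A) = -8*A² (q(A) = -8*A*A = -8*A²)
a(y) = 5 + 24*y² (a(y) = 5 - 3*(0 - 8*y²) = 5 - 3*(-8*y²) = 5 - (-24)*y² = 5 + 24*y²)
a(Z(x(1), -1))*(-1720) = (5 + 24*5²)*(-1720) = (5 + 24*25)*(-1720) = (5 + 600)*(-1720) = 605*(-1720) = -1040600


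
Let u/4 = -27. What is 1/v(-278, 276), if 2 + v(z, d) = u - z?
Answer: 1/168 ≈ 0.0059524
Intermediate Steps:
u = -108 (u = 4*(-27) = -108)
v(z, d) = -110 - z (v(z, d) = -2 + (-108 - z) = -110 - z)
1/v(-278, 276) = 1/(-110 - 1*(-278)) = 1/(-110 + 278) = 1/168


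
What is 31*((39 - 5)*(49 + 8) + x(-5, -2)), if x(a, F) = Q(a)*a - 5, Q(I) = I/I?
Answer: 59768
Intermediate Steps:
Q(I) = 1
x(a, F) = -5 + a (x(a, F) = 1*a - 5 = a - 5 = -5 + a)
31*((39 - 5)*(49 + 8) + x(-5, -2)) = 31*((39 - 5)*(49 + 8) + (-5 - 5)) = 31*(34*57 - 10) = 31*(1938 - 10) = 31*1928 = 59768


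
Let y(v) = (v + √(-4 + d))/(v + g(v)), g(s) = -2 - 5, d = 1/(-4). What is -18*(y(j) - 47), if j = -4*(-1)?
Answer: 870 + 3*I*√17 ≈ 870.0 + 12.369*I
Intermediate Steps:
d = -¼ ≈ -0.25000
g(s) = -7
j = 4
y(v) = (v + I*√17/2)/(-7 + v) (y(v) = (v + √(-4 - ¼))/(v - 7) = (v + √(-17/4))/(-7 + v) = (v + I*√17/2)/(-7 + v))
-18*(y(j) - 47) = -18*((4 + I*√17/2)/(-7 + 4) - 47) = -18*((4 + I*√17/2)/(-3) - 47) = -18*(-(4 + I*√17/2)/3 - 47) = -18*((-4/3 - I*√17/6) - 47) = -18*(-145/3 - I*√17/6) = 870 + 3*I*√17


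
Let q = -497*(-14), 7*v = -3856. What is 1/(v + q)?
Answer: 7/44850 ≈ 0.00015608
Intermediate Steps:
v = -3856/7 (v = (⅐)*(-3856) = -3856/7 ≈ -550.86)
q = 6958
1/(v + q) = 1/(-3856/7 + 6958) = 1/(44850/7) = 7/44850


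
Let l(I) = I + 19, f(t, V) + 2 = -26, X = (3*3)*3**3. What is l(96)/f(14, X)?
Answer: -115/28 ≈ -4.1071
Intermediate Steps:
X = 243 (X = 9*27 = 243)
f(t, V) = -28 (f(t, V) = -2 - 26 = -28)
l(I) = 19 + I
l(96)/f(14, X) = (19 + 96)/(-28) = 115*(-1/28) = -115/28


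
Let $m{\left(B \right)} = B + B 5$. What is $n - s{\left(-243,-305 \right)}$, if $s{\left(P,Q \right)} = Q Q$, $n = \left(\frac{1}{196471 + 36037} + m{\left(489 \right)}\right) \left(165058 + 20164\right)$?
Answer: $\frac{1707200433369}{3142} \approx 5.4335 \cdot 10^{8}$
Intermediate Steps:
$m{\left(B \right)} = 6 B$ ($m{\left(B \right)} = B + 5 B = 6 B$)
$n = \frac{1707492717919}{3142}$ ($n = \left(\frac{1}{196471 + 36037} + 6 \cdot 489\right) \left(165058 + 20164\right) = \left(\frac{1}{232508} + 2934\right) 185222 = \frac{682178473}{232508} \cdot 185222 = \frac{1707492717919}{3142} \approx 5.4344 \cdot 10^{8}$)
$s{\left(P,Q \right)} = Q^{2}$
$n - s{\left(-243,-305 \right)} = \frac{1707492717919}{3142} - \left(-305\right)^{2} = \frac{1707492717919}{3142} - 93025 = \frac{1707200433369}{3142}$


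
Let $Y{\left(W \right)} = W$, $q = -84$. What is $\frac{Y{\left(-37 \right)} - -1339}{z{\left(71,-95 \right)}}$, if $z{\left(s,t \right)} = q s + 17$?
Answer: $- \frac{1302}{5947} \approx -0.21893$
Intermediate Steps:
$z{\left(s,t \right)} = 17 - 84 s$ ($z{\left(s,t \right)} = - 84 s + 17 = 17 - 84 s$)
$\frac{Y{\left(-37 \right)} - -1339}{z{\left(71,-95 \right)}} = \frac{-37 - -1339}{17 - 5964} = \frac{-37 + 1339}{17 - 5964} = \frac{1302}{-5947} = 1302 \left(- \frac{1}{5947}\right) = - \frac{1302}{5947}$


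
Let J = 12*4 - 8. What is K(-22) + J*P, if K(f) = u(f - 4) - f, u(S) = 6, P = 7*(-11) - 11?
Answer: -3492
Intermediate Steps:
P = -88 (P = -77 - 11 = -88)
J = 40 (J = 48 - 8 = 40)
K(f) = 6 - f
K(-22) + J*P = (6 - 1*(-22)) + 40*(-88) = (6 + 22) - 3520 = 28 - 3520 = -3492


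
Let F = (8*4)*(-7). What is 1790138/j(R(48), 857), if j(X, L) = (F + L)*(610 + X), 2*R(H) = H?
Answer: 895069/200661 ≈ 4.4606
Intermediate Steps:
F = -224 (F = 32*(-7) = -224)
R(H) = H/2
j(X, L) = (-224 + L)*(610 + X)
1790138/j(R(48), 857) = 1790138/(-136640 - 112*48 + 610*857 + 857*((½)*48)) = 1790138/(-136640 - 224*24 + 522770 + 857*24) = 1790138/(-136640 - 5376 + 522770 + 20568) = 1790138/401322 = 1790138*(1/401322) = 895069/200661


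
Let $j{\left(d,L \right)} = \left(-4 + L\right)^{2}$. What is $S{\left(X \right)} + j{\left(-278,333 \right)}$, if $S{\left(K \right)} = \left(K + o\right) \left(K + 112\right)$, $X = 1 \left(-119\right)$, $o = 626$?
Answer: $104692$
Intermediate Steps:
$X = -119$
$S{\left(K \right)} = \left(112 + K\right) \left(626 + K\right)$ ($S{\left(K \right)} = \left(K + 626\right) \left(K + 112\right) = \left(626 + K\right) \left(112 + K\right) = \left(112 + K\right) \left(626 + K\right)$)
$S{\left(X \right)} + j{\left(-278,333 \right)} = \left(70112 + \left(-119\right)^{2} + 738 \left(-119\right)\right) + \left(-4 + 333\right)^{2} = \left(70112 + 14161 - 87822\right) + 329^{2} = -3549 + 108241 = 104692$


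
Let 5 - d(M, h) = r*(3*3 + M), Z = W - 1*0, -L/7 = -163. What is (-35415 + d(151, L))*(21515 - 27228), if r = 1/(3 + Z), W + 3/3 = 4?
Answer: 607349030/3 ≈ 2.0245e+8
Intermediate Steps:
W = 3 (W = -1 + 4 = 3)
L = 1141 (L = -7*(-163) = 1141)
Z = 3 (Z = 3 - 1*0 = 3 + 0 = 3)
r = ⅙ (r = 1/(3 + 3) = 1/6 = ⅙ ≈ 0.16667)
d(M, h) = 7/2 - M/6 (d(M, h) = 5 - (3*3 + M)/6 = 5 - (9 + M)/6 = 5 - (3/2 + M/6) = 5 + (-3/2 - M/6) = 7/2 - M/6)
(-35415 + d(151, L))*(21515 - 27228) = (-35415 + (7/2 - ⅙*151))*(21515 - 27228) = (-35415 + (7/2 - 151/6))*(-5713) = (-35415 - 65/3)*(-5713) = -106310/3*(-5713) = 607349030/3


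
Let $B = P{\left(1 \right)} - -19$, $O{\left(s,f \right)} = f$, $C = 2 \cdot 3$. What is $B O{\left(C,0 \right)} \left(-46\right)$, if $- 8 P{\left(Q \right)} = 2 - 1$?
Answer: $0$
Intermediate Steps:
$P{\left(Q \right)} = - \frac{1}{8}$ ($P{\left(Q \right)} = - \frac{2 - 1}{8} = \left(- \frac{1}{8}\right) 1 = - \frac{1}{8}$)
$C = 6$
$B = \frac{151}{8}$ ($B = - \frac{1}{8} - -19 = - \frac{1}{8} + 19 = \frac{151}{8} \approx 18.875$)
$B O{\left(C,0 \right)} \left(-46\right) = \frac{151}{8} \cdot 0 \left(-46\right) = 0 \left(-46\right) = 0$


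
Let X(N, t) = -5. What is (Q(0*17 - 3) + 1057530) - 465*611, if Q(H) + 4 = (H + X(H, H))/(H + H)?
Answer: 2320237/3 ≈ 7.7341e+5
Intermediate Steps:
Q(H) = -4 + (-5 + H)/(2*H) (Q(H) = -4 + (H - 5)/(H + H) = -4 + (-5 + H)/((2*H)) = -4 + (-5 + H)*(1/(2*H)) = -4 + (-5 + H)/(2*H))
(Q(0*17 - 3) + 1057530) - 465*611 = ((-5 - 7*(0*17 - 3))/(2*(0*17 - 3)) + 1057530) - 465*611 = ((-5 - 7*(0 - 3))/(2*(0 - 3)) + 1057530) - 284115 = ((1/2)*(-5 - 7*(-3))/(-3) + 1057530) - 284115 = ((1/2)*(-1/3)*(-5 + 21) + 1057530) - 284115 = ((1/2)*(-1/3)*16 + 1057530) - 284115 = (-8/3 + 1057530) - 284115 = 3172582/3 - 284115 = 2320237/3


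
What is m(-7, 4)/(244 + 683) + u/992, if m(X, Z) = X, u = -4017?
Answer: -3730703/919584 ≈ -4.0569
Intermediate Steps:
m(-7, 4)/(244 + 683) + u/992 = -7/(244 + 683) - 4017/992 = -7/927 - 4017*1/992 = -7*1/927 - 4017/992 = -7/927 - 4017/992 = -3730703/919584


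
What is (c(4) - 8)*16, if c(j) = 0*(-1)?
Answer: -128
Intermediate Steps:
c(j) = 0
(c(4) - 8)*16 = (0 - 8)*16 = -8*16 = -128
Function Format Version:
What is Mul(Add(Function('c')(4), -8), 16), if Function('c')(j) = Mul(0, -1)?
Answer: -128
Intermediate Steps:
Function('c')(j) = 0
Mul(Add(Function('c')(4), -8), 16) = Mul(Add(0, -8), 16) = Mul(-8, 16) = -128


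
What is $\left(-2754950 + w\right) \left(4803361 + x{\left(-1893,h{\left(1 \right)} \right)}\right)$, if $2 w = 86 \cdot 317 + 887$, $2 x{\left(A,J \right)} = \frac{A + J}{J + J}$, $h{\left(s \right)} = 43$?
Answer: $- \frac{2264446220379871}{172} \approx -1.3165 \cdot 10^{13}$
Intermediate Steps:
$x{\left(A,J \right)} = \frac{A + J}{4 J}$ ($x{\left(A,J \right)} = \frac{\left(A + J\right) \frac{1}{J + J}}{2} = \frac{\left(A + J\right) \frac{1}{2 J}}{2} = \frac{\frac{1}{2} \frac{1}{J} \left(A + J\right)}{2} = \frac{A + J}{4 J}$)
$w = \frac{28149}{2}$ ($w = \frac{86 \cdot 317 + 887}{2} = \frac{27262 + 887}{2} = \frac{1}{2} \cdot 28149 = \frac{28149}{2} \approx 14075.0$)
$\left(-2754950 + w\right) \left(4803361 + x{\left(-1893,h{\left(1 \right)} \right)}\right) = \left(-2754950 + \frac{28149}{2}\right) \left(4803361 + \frac{-1893 + 43}{4 \cdot 43}\right) = - \frac{5481751 \left(4803361 + \frac{1}{4} \cdot \frac{1}{43} \left(-1850\right)\right)}{2} = - \frac{5481751 \left(4803361 - \frac{925}{86}\right)}{2} = \left(- \frac{5481751}{2}\right) \frac{413088121}{86} = - \frac{2264446220379871}{172}$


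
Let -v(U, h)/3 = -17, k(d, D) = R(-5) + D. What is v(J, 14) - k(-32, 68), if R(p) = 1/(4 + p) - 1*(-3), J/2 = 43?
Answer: -19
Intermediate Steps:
J = 86 (J = 2*43 = 86)
R(p) = 3 + 1/(4 + p) (R(p) = 1/(4 + p) + 3 = 3 + 1/(4 + p))
k(d, D) = 2 + D (k(d, D) = (13 + 3*(-5))/(4 - 5) + D = (13 - 15)/(-1) + D = -1*(-2) + D = 2 + D)
v(U, h) = 51 (v(U, h) = -3*(-17) = 51)
v(J, 14) - k(-32, 68) = 51 - (2 + 68) = 51 - 1*70 = 51 - 70 = -19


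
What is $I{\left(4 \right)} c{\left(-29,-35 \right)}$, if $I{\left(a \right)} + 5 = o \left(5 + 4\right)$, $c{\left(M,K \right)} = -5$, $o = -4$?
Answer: $205$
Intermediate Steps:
$I{\left(a \right)} = -41$ ($I{\left(a \right)} = -5 - 4 \left(5 + 4\right) = -5 - 36 = -41$)
$I{\left(4 \right)} c{\left(-29,-35 \right)} = \left(-41\right) \left(-5\right) = 205$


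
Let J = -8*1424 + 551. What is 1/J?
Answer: -1/10841 ≈ -9.2242e-5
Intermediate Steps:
J = -10841 (J = -11392 + 551 = -10841)
1/J = 1/(-10841) = -1/10841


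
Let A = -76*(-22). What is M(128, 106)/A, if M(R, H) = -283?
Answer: -283/1672 ≈ -0.16926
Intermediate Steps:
A = 1672
M(128, 106)/A = -283/1672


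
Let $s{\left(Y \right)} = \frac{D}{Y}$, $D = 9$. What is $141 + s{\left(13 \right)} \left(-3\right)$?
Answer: $\frac{1806}{13} \approx 138.92$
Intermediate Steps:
$s{\left(Y \right)} = \frac{9}{Y}$
$141 + s{\left(13 \right)} \left(-3\right) = 141 + \frac{9}{13} \left(-3\right) = 141 - \frac{27}{13} = \frac{1806}{13}$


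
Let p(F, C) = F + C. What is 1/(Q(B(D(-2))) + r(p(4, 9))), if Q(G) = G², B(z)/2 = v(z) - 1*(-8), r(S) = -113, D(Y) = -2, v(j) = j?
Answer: 1/31 ≈ 0.032258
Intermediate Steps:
p(F, C) = C + F
B(z) = 16 + 2*z (B(z) = 2*(z - 1*(-8)) = 2*(z + 8) = 2*(8 + z) = 16 + 2*z)
1/(Q(B(D(-2))) + r(p(4, 9))) = 1/((16 + 2*(-2))² - 113) = 1/((16 - 4)² - 113) = 1/(12² - 113) = 1/(144 - 113) = 1/31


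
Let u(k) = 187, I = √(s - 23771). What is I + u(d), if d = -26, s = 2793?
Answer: 187 + I*√20978 ≈ 187.0 + 144.84*I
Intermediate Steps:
I = I*√20978 (I = √(2793 - 23771) = √(-20978) = I*√20978 ≈ 144.84*I)
I + u(d) = I*√20978 + 187 = 187 + I*√20978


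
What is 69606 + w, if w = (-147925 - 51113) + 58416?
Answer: -71016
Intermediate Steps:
w = -140622 (w = -199038 + 58416 = -140622)
69606 + w = 69606 - 140622 = -71016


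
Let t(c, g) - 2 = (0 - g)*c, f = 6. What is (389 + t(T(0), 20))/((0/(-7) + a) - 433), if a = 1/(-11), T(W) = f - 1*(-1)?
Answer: -2761/4764 ≈ -0.57955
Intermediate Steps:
T(W) = 7 (T(W) = 6 - 1*(-1) = 6 + 1 = 7)
t(c, g) = 2 - c*g (t(c, g) = 2 + (0 - g)*c = 2 + (-g)*c = 2 - c*g)
a = -1/11 ≈ -0.090909
(389 + t(T(0), 20))/((0/(-7) + a) - 433) = (389 + (2 - 1*7*20))/((0/(-7) - 1/11) - 433) = (389 + (2 - 140))/((-⅐*0 - 1/11) - 433) = (389 - 138)/((0 - 1/11) - 433) = 251/(-1/11 - 433) = 251/(-4764/11) = 251*(-11/4764) = -2761/4764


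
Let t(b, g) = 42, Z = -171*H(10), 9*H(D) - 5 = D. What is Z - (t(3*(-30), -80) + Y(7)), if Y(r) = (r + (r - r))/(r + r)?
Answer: -655/2 ≈ -327.50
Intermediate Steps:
H(D) = 5/9 + D/9
Z = -285 (Z = -171*(5/9 + (⅑)*10) = -171*(5/9 + 10/9) = -171*5/3 = -285)
Y(r) = ½ (Y(r) = (r + 0)/((2*r)) = r*(1/(2*r)) = ½)
Z - (t(3*(-30), -80) + Y(7)) = -285 - (42 + ½) = -285 - 1*85/2 = -285 - 85/2 = -655/2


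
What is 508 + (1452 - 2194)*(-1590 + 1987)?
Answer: -294066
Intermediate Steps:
508 + (1452 - 2194)*(-1590 + 1987) = 508 - 742*397 = 508 - 294574 = -294066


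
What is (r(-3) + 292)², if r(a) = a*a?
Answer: 90601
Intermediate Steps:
r(a) = a²
(r(-3) + 292)² = ((-3)² + 292)² = (9 + 292)² = 301² = 90601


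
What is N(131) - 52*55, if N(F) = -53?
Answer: -2913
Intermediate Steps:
N(131) - 52*55 = -53 - 52*55 = -53 - 2860 = -2913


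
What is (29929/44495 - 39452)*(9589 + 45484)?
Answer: -96674417842203/44495 ≈ -2.1727e+9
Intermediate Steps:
(29929/44495 - 39452)*(9589 + 45484) = (29929*(1/44495) - 39452)*55073 = (29929/44495 - 39452)*55073 = -1755386811/44495*55073 = -96674417842203/44495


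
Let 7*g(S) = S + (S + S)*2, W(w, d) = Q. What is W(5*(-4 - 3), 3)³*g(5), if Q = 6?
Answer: 5400/7 ≈ 771.43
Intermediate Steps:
W(w, d) = 6
g(S) = 5*S/7 (g(S) = (S + (S + S)*2)/7 = (S + (2*S)*2)/7 = (S + 4*S)/7 = (5*S)/7 = 5*S/7)
W(5*(-4 - 3), 3)³*g(5) = 6³*((5/7)*5) = 216*(25/7) = 5400/7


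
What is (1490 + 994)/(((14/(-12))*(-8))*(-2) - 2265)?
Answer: -7452/6851 ≈ -1.0877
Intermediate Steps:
(1490 + 994)/(((14/(-12))*(-8))*(-2) - 2265) = 2484/(((14*(-1/12))*(-8))*(-2) - 2265) = 2484/(-7/6*(-8)*(-2) - 2265) = 2484/((28/3)*(-2) - 2265) = 2484/(-56/3 - 2265) = 2484/(-6851/3) = 2484*(-3/6851) = -7452/6851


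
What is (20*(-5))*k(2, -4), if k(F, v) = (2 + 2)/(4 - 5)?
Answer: 400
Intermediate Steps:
k(F, v) = -4 (k(F, v) = 4/(-1) = 4*(-1) = -4)
(20*(-5))*k(2, -4) = (20*(-5))*(-4) = -100*(-4) = 400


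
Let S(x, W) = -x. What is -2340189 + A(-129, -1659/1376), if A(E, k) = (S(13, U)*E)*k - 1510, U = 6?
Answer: -74999069/32 ≈ -2.3437e+6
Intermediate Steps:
A(E, k) = -1510 - 13*E*k (A(E, k) = ((-1*13)*E)*k - 1510 = (-13*E)*k - 1510 = -13*E*k - 1510 = -1510 - 13*E*k)
-2340189 + A(-129, -1659/1376) = -2340189 + (-1510 - 13*(-129)*(-1659/1376)) = -2340189 + (-1510 - 64701/32) = -2340189 - 113021/32 = -74999069/32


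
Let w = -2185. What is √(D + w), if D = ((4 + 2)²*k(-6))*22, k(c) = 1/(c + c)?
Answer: I*√2251 ≈ 47.445*I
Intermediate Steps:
k(c) = 1/(2*c)
D = -66 (D = ((4 + 2)²*((½)/(-6)))*22 = (6²*((½)*(-⅙)))*22 = (36*(-1/12))*22 = -3*22 = -66)
√(D + w) = √(-66 - 2185) = √(-2251) = I*√2251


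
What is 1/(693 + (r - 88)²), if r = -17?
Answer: 1/11718 ≈ 8.5339e-5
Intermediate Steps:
1/(693 + (r - 88)²) = 1/(693 + (-17 - 88)²) = 1/(693 + (-105)²) = 1/(693 + 11025) = 1/11718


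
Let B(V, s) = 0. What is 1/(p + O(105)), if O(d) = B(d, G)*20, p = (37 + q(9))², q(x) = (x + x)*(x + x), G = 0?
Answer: 1/130321 ≈ 7.6734e-6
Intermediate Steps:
q(x) = 4*x² (q(x) = (2*x)*(2*x) = 4*x²)
p = 130321 (p = (37 + 4*9²)² = (37 + 4*81)² = (37 + 324)² = 361² = 130321)
O(d) = 0 (O(d) = 0*20 = 0)
1/(p + O(105)) = 1/(130321 + 0) = 1/130321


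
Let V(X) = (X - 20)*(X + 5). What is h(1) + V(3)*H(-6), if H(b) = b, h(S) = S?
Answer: 817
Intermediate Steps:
V(X) = (-20 + X)*(5 + X)
h(1) + V(3)*H(-6) = 1 + (-100 + 3**2 - 15*3)*(-6) = 1 + (-100 + 9 - 45)*(-6) = 1 - 136*(-6) = 1 + 816 = 817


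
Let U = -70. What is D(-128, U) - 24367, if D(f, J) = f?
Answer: -24495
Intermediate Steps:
D(-128, U) - 24367 = -128 - 24367 = -24495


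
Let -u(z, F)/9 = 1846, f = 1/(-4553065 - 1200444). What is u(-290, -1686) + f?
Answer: -95588798527/5753509 ≈ -16614.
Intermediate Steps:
f = -1/5753509 (f = 1/(-5753509) = -1/5753509 ≈ -1.7381e-7)
u(z, F) = -16614 (u(z, F) = -9*1846 = -16614)
u(-290, -1686) + f = -16614 - 1/5753509 = -95588798527/5753509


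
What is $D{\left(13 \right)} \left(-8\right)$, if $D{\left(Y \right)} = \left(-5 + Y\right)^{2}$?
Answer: $-512$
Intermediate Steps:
$D{\left(13 \right)} \left(-8\right) = \left(-5 + 13\right)^{2} \left(-8\right) = 8^{2} \left(-8\right) = 64 \left(-8\right) = -512$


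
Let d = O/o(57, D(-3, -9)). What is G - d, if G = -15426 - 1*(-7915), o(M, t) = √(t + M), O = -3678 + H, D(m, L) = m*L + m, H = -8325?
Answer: -18532/3 ≈ -6177.3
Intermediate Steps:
D(m, L) = m + L*m (D(m, L) = L*m + m = m + L*m)
O = -12003 (O = -3678 - 8325 = -12003)
o(M, t) = √(M + t)
G = -7511 (G = -15426 + 7915 = -7511)
d = -4001/3 (d = -12003/√(57 - 3*(1 - 9)) = -12003/√(57 - 3*(-8)) = -12003/√(57 + 24) = -12003/(√81) = -12003/9 = -12003*⅑ = -4001/3 ≈ -1333.7)
G - d = -7511 - 1*(-4001/3) = -7511 + 4001/3 = -18532/3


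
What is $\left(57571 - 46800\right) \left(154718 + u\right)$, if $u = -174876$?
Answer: $-217121818$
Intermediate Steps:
$\left(57571 - 46800\right) \left(154718 + u\right) = \left(57571 - 46800\right) \left(154718 - 174876\right) = 10771 \left(-20158\right) = -217121818$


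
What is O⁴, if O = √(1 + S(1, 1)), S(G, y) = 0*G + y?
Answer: 4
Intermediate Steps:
S(G, y) = y (S(G, y) = 0 + y = y)
O = √2 (O = √(1 + 1) = √2 ≈ 1.4142)
O⁴ = (√2)⁴ = 4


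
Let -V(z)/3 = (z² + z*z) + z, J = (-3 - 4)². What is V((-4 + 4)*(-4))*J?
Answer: 0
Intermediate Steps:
J = 49 (J = (-7)² = 49)
V(z) = -6*z² - 3*z (V(z) = -3*((z² + z*z) + z) = -3*((z² + z²) + z) = -3*(2*z² + z) = -3*(z + 2*z²) = -6*z² - 3*z)
V((-4 + 4)*(-4))*J = -3*(-4 + 4)*(-4)*(1 + 2*((-4 + 4)*(-4)))*49 = -3*0*(-4)*(1 + 2*(0*(-4)))*49 = -3*0*(1 + 2*0)*49 = -3*0*(1 + 0)*49 = -3*0*1*49 = 0*49 = 0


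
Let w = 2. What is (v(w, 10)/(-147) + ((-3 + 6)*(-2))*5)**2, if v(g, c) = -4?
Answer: 19412836/21609 ≈ 898.37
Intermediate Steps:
(v(w, 10)/(-147) + ((-3 + 6)*(-2))*5)**2 = (-4/(-147) + ((-3 + 6)*(-2))*5)**2 = (-4*(-1/147) + (3*(-2))*5)**2 = (4/147 - 6*5)**2 = (4/147 - 30)**2 = (-4406/147)**2 = 19412836/21609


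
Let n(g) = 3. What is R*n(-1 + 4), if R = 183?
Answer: 549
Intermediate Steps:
R*n(-1 + 4) = 183*3 = 549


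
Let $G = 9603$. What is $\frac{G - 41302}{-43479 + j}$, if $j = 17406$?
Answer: $\frac{31699}{26073} \approx 1.2158$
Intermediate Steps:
$\frac{G - 41302}{-43479 + j} = \frac{9603 - 41302}{-43479 + 17406} = - \frac{31699}{-26073} = \left(-31699\right) \left(- \frac{1}{26073}\right) = \frac{31699}{26073}$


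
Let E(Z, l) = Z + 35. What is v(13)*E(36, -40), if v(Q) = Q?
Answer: 923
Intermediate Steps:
E(Z, l) = 35 + Z
v(13)*E(36, -40) = 13*(35 + 36) = 13*71 = 923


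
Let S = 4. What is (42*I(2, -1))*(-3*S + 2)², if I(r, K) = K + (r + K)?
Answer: 0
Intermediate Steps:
I(r, K) = r + 2*K (I(r, K) = K + (K + r) = r + 2*K)
(42*I(2, -1))*(-3*S + 2)² = (42*(2 + 2*(-1)))*(-3*4 + 2)² = (42*(2 - 2))*(-12 + 2)² = (42*0)*(-10)² = 0*100 = 0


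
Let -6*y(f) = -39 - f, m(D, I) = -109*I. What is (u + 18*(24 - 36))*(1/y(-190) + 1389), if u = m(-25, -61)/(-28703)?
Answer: -1301707235301/4334153 ≈ -3.0034e+5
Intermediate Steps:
y(f) = 13/2 + f/6 (y(f) = -(-39 - f)/6 = 13/2 + f/6)
u = -6649/28703 (u = -109*(-61)/(-28703) = 6649*(-1/28703) = -6649/28703 ≈ -0.23165)
(u + 18*(24 - 36))*(1/y(-190) + 1389) = (-6649/28703 + 18*(24 - 36))*(1/(13/2 + (⅙)*(-190)) + 1389) = (-6649/28703 + 18*(-12))*(1/(13/2 - 95/3) + 1389) = (-6649/28703 - 216)*(1/(-151/6) + 1389) = -6206497*(-6/151 + 1389)/28703 = -6206497/28703*209733/151 = -1301707235301/4334153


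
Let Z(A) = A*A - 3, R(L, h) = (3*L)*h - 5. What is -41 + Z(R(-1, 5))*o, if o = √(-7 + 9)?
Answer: -41 + 397*√2 ≈ 520.44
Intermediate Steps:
R(L, h) = -5 + 3*L*h (R(L, h) = 3*L*h - 5 = -5 + 3*L*h)
Z(A) = -3 + A² (Z(A) = A² - 3 = -3 + A²)
o = √2 ≈ 1.4142
-41 + Z(R(-1, 5))*o = -41 + (-3 + (-5 + 3*(-1)*5)²)*√2 = -41 + (-3 + (-5 - 15)²)*√2 = -41 + (-3 + (-20)²)*√2 = -41 + (-3 + 400)*√2 = -41 + 397*√2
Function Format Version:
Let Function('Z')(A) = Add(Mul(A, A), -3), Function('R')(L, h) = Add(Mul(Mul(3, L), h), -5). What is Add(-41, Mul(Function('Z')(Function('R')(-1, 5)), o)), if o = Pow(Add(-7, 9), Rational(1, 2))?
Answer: Add(-41, Mul(397, Pow(2, Rational(1, 2)))) ≈ 520.44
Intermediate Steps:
Function('R')(L, h) = Add(-5, Mul(3, L, h)) (Function('R')(L, h) = Add(Mul(3, L, h), -5) = Add(-5, Mul(3, L, h)))
Function('Z')(A) = Add(-3, Pow(A, 2)) (Function('Z')(A) = Add(Pow(A, 2), -3) = Add(-3, Pow(A, 2)))
o = Pow(2, Rational(1, 2)) ≈ 1.4142
Add(-41, Mul(Function('Z')(Function('R')(-1, 5)), o)) = Add(-41, Mul(Add(-3, Pow(Add(-5, Mul(3, -1, 5)), 2)), Pow(2, Rational(1, 2)))) = Add(-41, Mul(Add(-3, Pow(Add(-5, -15), 2)), Pow(2, Rational(1, 2)))) = Add(-41, Mul(Add(-3, Pow(-20, 2)), Pow(2, Rational(1, 2)))) = Add(-41, Mul(Add(-3, 400), Pow(2, Rational(1, 2)))) = Add(-41, Mul(397, Pow(2, Rational(1, 2))))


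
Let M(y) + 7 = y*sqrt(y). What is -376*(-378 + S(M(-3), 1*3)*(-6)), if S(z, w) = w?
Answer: 148896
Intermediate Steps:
M(y) = -7 + y**(3/2) (M(y) = -7 + y*sqrt(y) = -7 + y**(3/2))
-376*(-378 + S(M(-3), 1*3)*(-6)) = -376*(-378 + (1*3)*(-6)) = -376*(-378 + 3*(-6)) = -376*(-378 - 18) = -376*(-396) = 148896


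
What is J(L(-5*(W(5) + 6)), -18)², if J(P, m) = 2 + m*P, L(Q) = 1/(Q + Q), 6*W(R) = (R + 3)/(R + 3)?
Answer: 179776/34225 ≈ 5.2528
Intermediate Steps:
W(R) = ⅙ (W(R) = ((R + 3)/(R + 3))/6 = ((3 + R)/(3 + R))/6 = (⅙)*1 = ⅙)
L(Q) = 1/(2*Q)
J(P, m) = 2 + P*m
J(L(-5*(W(5) + 6)), -18)² = (2 + (1/(2*((-5*(⅙ + 6)))))*(-18))² = (2 + (1/(2*((-5*37/6))))*(-18))² = (2 + (1/(2*(-185/6)))*(-18))² = (2 + ((½)*(-6/185))*(-18))² = (2 - 3/185*(-18))² = (2 + 54/185)² = (424/185)² = 179776/34225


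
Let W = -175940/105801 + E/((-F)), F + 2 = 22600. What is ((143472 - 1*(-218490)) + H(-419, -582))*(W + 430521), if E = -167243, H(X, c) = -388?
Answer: 186091742897229016547/1195445499 ≈ 1.5567e+11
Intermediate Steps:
F = 22598 (F = -2 + 22600 = 22598)
W = 13718584523/2390890998 (W = -175940/105801 - 167243/((-1*22598)) = -175940*1/105801 - 167243/(-22598) = -175940/105801 - 167243*(-1/22598) = -175940/105801 + 167243/22598 = 13718584523/2390890998 ≈ 5.7379)
((143472 - 1*(-218490)) + H(-419, -582))*(W + 430521) = ((143472 - 1*(-218490)) - 388)*(13718584523/2390890998 + 430521) = ((143472 + 218490) - 388)*(1029342501934481/2390890998) = (361962 - 388)*(1029342501934481/2390890998) = 361574*(1029342501934481/2390890998) = 186091742897229016547/1195445499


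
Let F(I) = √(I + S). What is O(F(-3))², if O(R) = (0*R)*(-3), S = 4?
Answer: 0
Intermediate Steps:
F(I) = √(4 + I) (F(I) = √(I + 4) = √(4 + I))
O(R) = 0 (O(R) = 0*(-3) = 0)
O(F(-3))² = 0² = 0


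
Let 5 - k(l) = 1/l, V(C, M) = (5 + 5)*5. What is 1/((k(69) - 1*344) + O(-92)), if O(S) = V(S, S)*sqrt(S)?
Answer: -100878/102638479 - 119025*I*sqrt(23)/410553916 ≈ -0.00098285 - 0.0013904*I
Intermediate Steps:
V(C, M) = 50 (V(C, M) = 10*5 = 50)
k(l) = 5 - 1/l
O(S) = 50*sqrt(S)
1/((k(69) - 1*344) + O(-92)) = 1/(((5 - 1/69) - 1*344) + 50*sqrt(-92)) = 1/(((5 - 1*1/69) - 344) + 50*(2*I*sqrt(23))) = 1/(((5 - 1/69) - 344) + 100*I*sqrt(23)) = 1/((344/69 - 344) + 100*I*sqrt(23)) = 1/(-23392/69 + 100*I*sqrt(23))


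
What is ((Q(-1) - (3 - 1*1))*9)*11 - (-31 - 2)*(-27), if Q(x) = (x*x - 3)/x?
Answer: -891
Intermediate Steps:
Q(x) = (-3 + x²)/x (Q(x) = (x² - 3)/x = (-3 + x²)/x)
((Q(-1) - (3 - 1*1))*9)*11 - (-31 - 2)*(-27) = (((-1 - 3/(-1)) - (3 - 1*1))*9)*11 - (-31 - 2)*(-27) = (((-1 - 3*(-1)) - (3 - 1))*9)*11 - (-33)*(-27) = (((-1 + 3) - 1*2)*9)*11 - 1*891 = ((2 - 2)*9)*11 - 891 = (0*9)*11 - 891 = 0*11 - 891 = 0 - 891 = -891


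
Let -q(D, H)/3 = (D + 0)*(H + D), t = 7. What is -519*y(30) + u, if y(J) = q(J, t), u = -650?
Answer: 1727620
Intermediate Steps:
q(D, H) = -3*D*(D + H) (q(D, H) = -3*(D + 0)*(H + D) = -3*D*(D + H))
y(J) = -3*J*(7 + J) (y(J) = -3*J*(J + 7) = -3*J*(7 + J))
-519*y(30) + u = -(-1557)*30*(7 + 30) - 650 = -(-1557)*30*37 - 650 = -519*(-3330) - 650 = 1728270 - 650 = 1727620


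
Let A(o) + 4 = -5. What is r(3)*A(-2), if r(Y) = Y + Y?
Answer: -54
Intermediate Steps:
r(Y) = 2*Y
A(o) = -9 (A(o) = -4 - 5 = -9)
r(3)*A(-2) = (2*3)*(-9) = 6*(-9) = -54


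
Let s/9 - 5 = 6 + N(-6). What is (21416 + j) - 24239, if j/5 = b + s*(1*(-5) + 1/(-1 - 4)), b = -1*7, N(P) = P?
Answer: -4028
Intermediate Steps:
b = -7
s = 45 (s = 45 + 9*(6 - 6) = 45 + 9*0 = 45 + 0 = 45)
j = -1205 (j = 5*(-7 + 45*(1*(-5) + 1/(-1 - 4))) = 5*(-7 + 45*(-5 + 1/(-5))) = 5*(-7 + 45*(-5 - 1/5)) = 5*(-7 + 45*(-26/5)) = 5*(-7 - 234) = 5*(-241) = -1205)
(21416 + j) - 24239 = (21416 - 1205) - 24239 = 20211 - 24239 = -4028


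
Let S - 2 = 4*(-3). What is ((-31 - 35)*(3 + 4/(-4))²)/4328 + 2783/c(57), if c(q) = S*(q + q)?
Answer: -1543223/616740 ≈ -2.5022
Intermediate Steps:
S = -10 (S = 2 + 4*(-3) = 2 - 12 = -10)
c(q) = -20*q (c(q) = -10*(q + q) = -20*q)
((-31 - 35)*(3 + 4/(-4))²)/4328 + 2783/c(57) = ((-31 - 35)*(3 + 4/(-4))²)/4328 + 2783/((-20*57)) = -66*(3 + 4*(-¼))²*(1/4328) + 2783/(-1140) = -66*(3 - 1)²*(1/4328) + 2783*(-1/1140) = -66*2²*(1/4328) - 2783/1140 = -66*4*(1/4328) - 2783/1140 = -264*1/4328 - 2783/1140 = -33/541 - 2783/1140 = -1543223/616740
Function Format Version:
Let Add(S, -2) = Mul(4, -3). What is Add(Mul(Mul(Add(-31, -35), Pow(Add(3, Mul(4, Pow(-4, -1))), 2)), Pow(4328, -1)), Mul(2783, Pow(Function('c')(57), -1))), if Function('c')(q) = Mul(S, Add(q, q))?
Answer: Rational(-1543223, 616740) ≈ -2.5022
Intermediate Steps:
S = -10 (S = Add(2, Mul(4, -3)) = Add(2, -12) = -10)
Function('c')(q) = Mul(-20, q) (Function('c')(q) = Mul(-10, Add(q, q)) = Mul(-10, Mul(2, q)) = Mul(-20, q))
Add(Mul(Mul(Add(-31, -35), Pow(Add(3, Mul(4, Pow(-4, -1))), 2)), Pow(4328, -1)), Mul(2783, Pow(Function('c')(57), -1))) = Add(Mul(Mul(Add(-31, -35), Pow(Add(3, Mul(4, Pow(-4, -1))), 2)), Pow(4328, -1)), Mul(2783, Pow(Mul(-20, 57), -1))) = Add(Mul(Mul(-66, Pow(Add(3, Mul(4, Rational(-1, 4))), 2)), Rational(1, 4328)), Mul(2783, Pow(-1140, -1))) = Add(Mul(Mul(-66, Pow(Add(3, -1), 2)), Rational(1, 4328)), Mul(2783, Rational(-1, 1140))) = Add(Mul(Mul(-66, Pow(2, 2)), Rational(1, 4328)), Rational(-2783, 1140)) = Add(Mul(Mul(-66, 4), Rational(1, 4328)), Rational(-2783, 1140)) = Add(Mul(-264, Rational(1, 4328)), Rational(-2783, 1140)) = Add(Rational(-33, 541), Rational(-2783, 1140)) = Rational(-1543223, 616740)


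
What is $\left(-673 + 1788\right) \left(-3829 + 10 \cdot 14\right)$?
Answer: $-4113235$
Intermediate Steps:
$\left(-673 + 1788\right) \left(-3829 + 10 \cdot 14\right) = 1115 \left(-3829 + 140\right) = 1115 \left(-3689\right) = -4113235$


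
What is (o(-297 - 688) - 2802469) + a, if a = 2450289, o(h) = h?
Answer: -353165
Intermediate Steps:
(o(-297 - 688) - 2802469) + a = ((-297 - 688) - 2802469) + 2450289 = (-985 - 2802469) + 2450289 = -2803454 + 2450289 = -353165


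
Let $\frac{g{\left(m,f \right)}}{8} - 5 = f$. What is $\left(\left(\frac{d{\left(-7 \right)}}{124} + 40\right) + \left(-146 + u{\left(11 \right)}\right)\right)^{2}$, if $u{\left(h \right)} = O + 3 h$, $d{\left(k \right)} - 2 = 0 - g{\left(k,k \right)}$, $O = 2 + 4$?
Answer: $\frac{17181025}{3844} \approx 4469.6$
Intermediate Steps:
$g{\left(m,f \right)} = 40 + 8 f$
$O = 6$
$d{\left(k \right)} = -38 - 8 k$ ($d{\left(k \right)} = 2 + \left(0 - \left(40 + 8 k\right)\right) = 2 - \left(40 + 8 k\right) = -38 - 8 k$)
$u{\left(h \right)} = 6 + 3 h$
$\left(\left(\frac{d{\left(-7 \right)}}{124} + 40\right) + \left(-146 + u{\left(11 \right)}\right)\right)^{2} = \left(\left(\frac{-38 - -56}{124} + 40\right) + \left(-146 + \left(6 + 3 \cdot 11\right)\right)\right)^{2} = \left(\left(\left(-38 + 56\right) \frac{1}{124} + 40\right) + \left(-146 + \left(6 + 33\right)\right)\right)^{2} = \left(\left(18 \cdot \frac{1}{124} + 40\right) + \left(-146 + 39\right)\right)^{2} = \left(\left(\frac{9}{62} + 40\right) - 107\right)^{2} = \left(\frac{2489}{62} - 107\right)^{2} = \left(- \frac{4145}{62}\right)^{2} = \frac{17181025}{3844}$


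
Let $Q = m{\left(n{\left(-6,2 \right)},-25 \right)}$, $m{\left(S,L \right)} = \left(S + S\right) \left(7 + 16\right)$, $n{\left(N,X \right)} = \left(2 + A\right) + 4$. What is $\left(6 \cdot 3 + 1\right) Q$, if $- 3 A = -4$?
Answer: $\frac{19228}{3} \approx 6409.3$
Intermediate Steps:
$A = \frac{4}{3}$ ($A = \left(- \frac{1}{3}\right) \left(-4\right) = \frac{4}{3} \approx 1.3333$)
$n{\left(N,X \right)} = \frac{22}{3}$ ($n{\left(N,X \right)} = \left(2 + \frac{4}{3}\right) + 4 = \frac{10}{3} + 4 = \frac{22}{3}$)
$m{\left(S,L \right)} = 46 S$ ($m{\left(S,L \right)} = 2 S 23 = 46 S$)
$Q = \frac{1012}{3}$ ($Q = 46 \cdot \frac{22}{3} = \frac{1012}{3} \approx 337.33$)
$\left(6 \cdot 3 + 1\right) Q = \left(6 \cdot 3 + 1\right) \frac{1012}{3} = \left(18 + 1\right) \frac{1012}{3} = 19 \cdot \frac{1012}{3} = \frac{19228}{3}$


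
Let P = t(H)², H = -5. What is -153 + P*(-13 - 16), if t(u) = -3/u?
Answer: -4086/25 ≈ -163.44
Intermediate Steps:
P = 9/25 (P = (-3/(-5))² = (-3*(-⅕))² = (⅗)² = 9/25 ≈ 0.36000)
-153 + P*(-13 - 16) = -153 + 9*(-13 - 16)/25 = -153 + (9/25)*(-29) = -153 - 261/25 = -4086/25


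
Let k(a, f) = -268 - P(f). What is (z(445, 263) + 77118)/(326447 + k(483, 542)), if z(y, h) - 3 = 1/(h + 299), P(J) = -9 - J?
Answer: 43342003/183622260 ≈ 0.23604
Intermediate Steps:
z(y, h) = 3 + 1/(299 + h) (z(y, h) = 3 + 1/(h + 299) = 3 + 1/(299 + h))
k(a, f) = -259 + f (k(a, f) = -268 - (-9 - f) = -268 + (9 + f) = -259 + f)
(z(445, 263) + 77118)/(326447 + k(483, 542)) = ((898 + 3*263)/(299 + 263) + 77118)/(326447 + (-259 + 542)) = ((898 + 789)/562 + 77118)/(326447 + 283) = ((1/562)*1687 + 77118)/326730 = (1687/562 + 77118)*(1/326730) = (43342003/562)*(1/326730) = 43342003/183622260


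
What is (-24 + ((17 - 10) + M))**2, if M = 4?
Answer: 169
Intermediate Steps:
(-24 + ((17 - 10) + M))**2 = (-24 + ((17 - 10) + 4))**2 = (-24 + (7 + 4))**2 = (-24 + 11)**2 = (-13)**2 = 169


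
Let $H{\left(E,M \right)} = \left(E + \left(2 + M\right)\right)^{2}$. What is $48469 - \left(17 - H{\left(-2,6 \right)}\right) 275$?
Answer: $53694$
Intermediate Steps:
$H{\left(E,M \right)} = \left(2 + E + M\right)^{2}$
$48469 - \left(17 - H{\left(-2,6 \right)}\right) 275 = 48469 - \left(17 - \left(2 - 2 + 6\right)^{2}\right) 275 = 48469 - \left(17 - 6^{2}\right) 275 = 48469 - \left(17 - 36\right) 275 = 48469 - \left(-19\right) 275 = 48469 - -5225 = 48469 + 5225 = 53694$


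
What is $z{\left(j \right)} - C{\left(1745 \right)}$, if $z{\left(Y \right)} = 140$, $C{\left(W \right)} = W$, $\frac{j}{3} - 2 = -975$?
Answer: $-1605$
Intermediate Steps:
$j = -2919$ ($j = 6 + 3 \left(-975\right) = 6 - 2925 = -2919$)
$z{\left(j \right)} - C{\left(1745 \right)} = 140 - 1745 = -1605$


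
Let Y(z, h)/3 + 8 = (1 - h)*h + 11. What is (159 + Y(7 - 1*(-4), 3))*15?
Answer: 2250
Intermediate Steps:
Y(z, h) = 9 + 3*h*(1 - h) (Y(z, h) = -24 + 3*((1 - h)*h + 11) = -24 + 3*(h*(1 - h) + 11) = -24 + 3*(11 + h*(1 - h)) = -24 + (33 + 3*h*(1 - h)) = 9 + 3*h*(1 - h))
(159 + Y(7 - 1*(-4), 3))*15 = (159 + (9 - 3*3² + 3*3))*15 = (159 + (9 - 3*9 + 9))*15 = (159 + (9 - 27 + 9))*15 = (159 - 9)*15 = 150*15 = 2250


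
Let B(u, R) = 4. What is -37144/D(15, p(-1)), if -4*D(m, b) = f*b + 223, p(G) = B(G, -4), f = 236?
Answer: 148576/1167 ≈ 127.31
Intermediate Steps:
p(G) = 4
D(m, b) = -223/4 - 59*b (D(m, b) = -(236*b + 223)/4 = -(223 + 236*b)/4 = -223/4 - 59*b)
-37144/D(15, p(-1)) = -37144/(-223/4 - 59*4) = -37144/(-223/4 - 236) = -37144/(-1167/4) = -37144*(-4/1167) = 148576/1167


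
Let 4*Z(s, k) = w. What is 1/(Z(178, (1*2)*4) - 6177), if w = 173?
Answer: -4/24535 ≈ -0.00016303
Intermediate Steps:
Z(s, k) = 173/4 (Z(s, k) = (1/4)*173 = 173/4)
1/(Z(178, (1*2)*4) - 6177) = 1/(173/4 - 6177) = 1/(-24535/4) = -4/24535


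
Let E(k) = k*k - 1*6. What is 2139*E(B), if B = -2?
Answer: -4278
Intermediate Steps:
E(k) = -6 + k² (E(k) = k² - 6 = -6 + k²)
2139*E(B) = 2139*(-6 + (-2)²) = 2139*(-6 + 4) = 2139*(-2) = -4278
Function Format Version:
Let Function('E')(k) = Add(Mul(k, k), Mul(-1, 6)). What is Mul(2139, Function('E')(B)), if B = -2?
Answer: -4278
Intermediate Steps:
Function('E')(k) = Add(-6, Pow(k, 2)) (Function('E')(k) = Add(Pow(k, 2), -6) = Add(-6, Pow(k, 2)))
Mul(2139, Function('E')(B)) = Mul(2139, Add(-6, Pow(-2, 2))) = Mul(2139, Add(-6, 4)) = Mul(2139, -2) = -4278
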